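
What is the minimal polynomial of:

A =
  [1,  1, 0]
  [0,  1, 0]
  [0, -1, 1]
x^2 - 2*x + 1

The characteristic polynomial is χ_A(x) = (x - 1)^3, so the eigenvalues are known. The minimal polynomial is
  m_A(x) = Π_λ (x − λ)^{k_λ}
where k_λ is the size of the *largest* Jordan block for λ (equivalently, the smallest k with (A − λI)^k v = 0 for every generalised eigenvector v of λ).

  λ = 1: largest Jordan block has size 2, contributing (x − 1)^2

So m_A(x) = (x - 1)^2 = x^2 - 2*x + 1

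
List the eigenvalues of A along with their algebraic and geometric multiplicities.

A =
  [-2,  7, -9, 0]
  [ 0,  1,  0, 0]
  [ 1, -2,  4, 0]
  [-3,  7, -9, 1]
λ = 1: alg = 4, geom = 2

Step 1 — factor the characteristic polynomial to read off the algebraic multiplicities:
  χ_A(x) = (x - 1)^4

Step 2 — compute geometric multiplicities via the rank-nullity identity g(λ) = n − rank(A − λI):
  rank(A − (1)·I) = 2, so dim ker(A − (1)·I) = n − 2 = 2

Summary:
  λ = 1: algebraic multiplicity = 4, geometric multiplicity = 2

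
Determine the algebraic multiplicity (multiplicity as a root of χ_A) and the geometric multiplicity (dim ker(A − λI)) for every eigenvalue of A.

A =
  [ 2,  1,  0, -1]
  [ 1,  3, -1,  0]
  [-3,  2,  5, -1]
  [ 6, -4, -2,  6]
λ = 4: alg = 4, geom = 2

Step 1 — factor the characteristic polynomial to read off the algebraic multiplicities:
  χ_A(x) = (x - 4)^4

Step 2 — compute geometric multiplicities via the rank-nullity identity g(λ) = n − rank(A − λI):
  rank(A − (4)·I) = 2, so dim ker(A − (4)·I) = n − 2 = 2

Summary:
  λ = 4: algebraic multiplicity = 4, geometric multiplicity = 2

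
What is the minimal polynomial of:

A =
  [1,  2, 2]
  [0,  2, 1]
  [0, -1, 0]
x^2 - 2*x + 1

The characteristic polynomial is χ_A(x) = (x - 1)^3, so the eigenvalues are known. The minimal polynomial is
  m_A(x) = Π_λ (x − λ)^{k_λ}
where k_λ is the size of the *largest* Jordan block for λ (equivalently, the smallest k with (A − λI)^k v = 0 for every generalised eigenvector v of λ).

  λ = 1: largest Jordan block has size 2, contributing (x − 1)^2

So m_A(x) = (x - 1)^2 = x^2 - 2*x + 1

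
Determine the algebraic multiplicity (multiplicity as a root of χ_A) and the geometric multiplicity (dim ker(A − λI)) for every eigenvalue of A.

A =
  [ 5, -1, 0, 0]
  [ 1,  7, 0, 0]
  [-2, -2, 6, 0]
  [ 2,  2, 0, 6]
λ = 6: alg = 4, geom = 3

Step 1 — factor the characteristic polynomial to read off the algebraic multiplicities:
  χ_A(x) = (x - 6)^4

Step 2 — compute geometric multiplicities via the rank-nullity identity g(λ) = n − rank(A − λI):
  rank(A − (6)·I) = 1, so dim ker(A − (6)·I) = n − 1 = 3

Summary:
  λ = 6: algebraic multiplicity = 4, geometric multiplicity = 3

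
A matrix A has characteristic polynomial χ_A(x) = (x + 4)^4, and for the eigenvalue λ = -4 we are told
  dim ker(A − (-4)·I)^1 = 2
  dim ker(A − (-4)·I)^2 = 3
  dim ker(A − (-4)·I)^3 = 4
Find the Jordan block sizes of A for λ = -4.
Block sizes for λ = -4: [3, 1]

From the dimensions of kernels of powers, the number of Jordan blocks of size at least j is d_j − d_{j−1} where d_j = dim ker(N^j) (with d_0 = 0). Computing the differences gives [2, 1, 1].
The number of blocks of size exactly k is (#blocks of size ≥ k) − (#blocks of size ≥ k + 1), so the partition is: 1 block(s) of size 1, 1 block(s) of size 3.
In nonincreasing order the block sizes are [3, 1].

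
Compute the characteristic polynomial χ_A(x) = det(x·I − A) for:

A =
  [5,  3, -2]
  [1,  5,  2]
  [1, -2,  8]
x^3 - 18*x^2 + 108*x - 216

Expanding det(x·I − A) (e.g. by cofactor expansion or by noting that A is similar to its Jordan form J, which has the same characteristic polynomial as A) gives
  χ_A(x) = x^3 - 18*x^2 + 108*x - 216
which factors as (x - 6)^3. The eigenvalues (with algebraic multiplicities) are λ = 6 with multiplicity 3.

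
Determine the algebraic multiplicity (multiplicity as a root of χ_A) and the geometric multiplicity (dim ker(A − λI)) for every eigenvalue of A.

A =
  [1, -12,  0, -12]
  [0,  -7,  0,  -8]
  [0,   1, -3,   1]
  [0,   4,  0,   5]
λ = -3: alg = 2, geom = 1; λ = 1: alg = 2, geom = 2

Step 1 — factor the characteristic polynomial to read off the algebraic multiplicities:
  χ_A(x) = (x - 1)^2*(x + 3)^2

Step 2 — compute geometric multiplicities via the rank-nullity identity g(λ) = n − rank(A − λI):
  rank(A − (-3)·I) = 3, so dim ker(A − (-3)·I) = n − 3 = 1
  rank(A − (1)·I) = 2, so dim ker(A − (1)·I) = n − 2 = 2

Summary:
  λ = -3: algebraic multiplicity = 2, geometric multiplicity = 1
  λ = 1: algebraic multiplicity = 2, geometric multiplicity = 2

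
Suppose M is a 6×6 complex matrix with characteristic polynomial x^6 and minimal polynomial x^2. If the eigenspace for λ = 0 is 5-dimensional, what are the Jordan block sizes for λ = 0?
Block sizes for λ = 0: [2, 1, 1, 1, 1]

Step 1 — from the characteristic polynomial, algebraic multiplicity of λ = 0 is 6. From dim ker(M − (0)·I) = 5, there are exactly 5 Jordan blocks for λ = 0.
Step 2 — from the minimal polynomial, the factor (x − 0)^2 tells us the largest block for λ = 0 has size 2.
Step 3 — with total size 6, 5 blocks, and largest block 2, the block sizes (in nonincreasing order) are [2, 1, 1, 1, 1].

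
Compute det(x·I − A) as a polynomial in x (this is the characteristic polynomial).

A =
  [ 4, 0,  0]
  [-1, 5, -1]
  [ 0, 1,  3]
x^3 - 12*x^2 + 48*x - 64

Expanding det(x·I − A) (e.g. by cofactor expansion or by noting that A is similar to its Jordan form J, which has the same characteristic polynomial as A) gives
  χ_A(x) = x^3 - 12*x^2 + 48*x - 64
which factors as (x - 4)^3. The eigenvalues (with algebraic multiplicities) are λ = 4 with multiplicity 3.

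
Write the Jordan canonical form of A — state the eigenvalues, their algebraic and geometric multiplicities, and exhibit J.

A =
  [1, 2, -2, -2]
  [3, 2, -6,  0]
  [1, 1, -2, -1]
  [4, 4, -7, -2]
J_2(-1) ⊕ J_1(-1) ⊕ J_1(2)

The characteristic polynomial is
  det(x·I − A) = x^4 + x^3 - 3*x^2 - 5*x - 2 = (x - 2)*(x + 1)^3

Eigenvalues and multiplicities (the geometric multiplicity of λ is n − rank(A − λI), which equals the number of Jordan blocks for λ):
  λ = -1: algebraic multiplicity = 3, geometric multiplicity = 2
  λ = 2: algebraic multiplicity = 1, geometric multiplicity = 1

Determining the block sizes for each eigenvalue:
  λ = -1: 2 blocks summing to 3 forces exactly one block of size 2 and the rest size 1 → block sizes [2, 1]
  λ = 2: one block (gm = 1), so the single block has size am = 1 → block sizes [1]

Assembling the blocks gives a Jordan form
J =
  [-1,  1,  0, 0]
  [ 0, -1,  0, 0]
  [ 0,  0, -1, 0]
  [ 0,  0,  0, 2]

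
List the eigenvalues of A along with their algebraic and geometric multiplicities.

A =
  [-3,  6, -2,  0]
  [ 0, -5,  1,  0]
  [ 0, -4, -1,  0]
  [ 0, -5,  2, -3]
λ = -3: alg = 4, geom = 2

Step 1 — factor the characteristic polynomial to read off the algebraic multiplicities:
  χ_A(x) = (x + 3)^4

Step 2 — compute geometric multiplicities via the rank-nullity identity g(λ) = n − rank(A − λI):
  rank(A − (-3)·I) = 2, so dim ker(A − (-3)·I) = n − 2 = 2

Summary:
  λ = -3: algebraic multiplicity = 4, geometric multiplicity = 2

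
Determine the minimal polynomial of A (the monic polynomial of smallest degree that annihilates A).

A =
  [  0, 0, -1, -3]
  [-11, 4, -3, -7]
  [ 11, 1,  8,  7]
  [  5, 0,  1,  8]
x^3 - 15*x^2 + 75*x - 125

The characteristic polynomial is χ_A(x) = (x - 5)^4, so the eigenvalues are known. The minimal polynomial is
  m_A(x) = Π_λ (x − λ)^{k_λ}
where k_λ is the size of the *largest* Jordan block for λ (equivalently, the smallest k with (A − λI)^k v = 0 for every generalised eigenvector v of λ).

  λ = 5: largest Jordan block has size 3, contributing (x − 5)^3

So m_A(x) = (x - 5)^3 = x^3 - 15*x^2 + 75*x - 125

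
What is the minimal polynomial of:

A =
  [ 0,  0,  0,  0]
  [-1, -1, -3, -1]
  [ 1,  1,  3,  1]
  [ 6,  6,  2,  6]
x^3 - 8*x^2 + 16*x

The characteristic polynomial is χ_A(x) = x^2*(x - 4)^2, so the eigenvalues are known. The minimal polynomial is
  m_A(x) = Π_λ (x − λ)^{k_λ}
where k_λ is the size of the *largest* Jordan block for λ (equivalently, the smallest k with (A − λI)^k v = 0 for every generalised eigenvector v of λ).

  λ = 0: largest Jordan block has size 1, contributing (x − 0)
  λ = 4: largest Jordan block has size 2, contributing (x − 4)^2

So m_A(x) = x*(x - 4)^2 = x^3 - 8*x^2 + 16*x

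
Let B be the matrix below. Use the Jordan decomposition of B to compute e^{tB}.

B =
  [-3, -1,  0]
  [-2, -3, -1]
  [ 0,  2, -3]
e^{tB} =
  [t^2*exp(-3*t) + exp(-3*t), -t*exp(-3*t), t^2*exp(-3*t)/2]
  [-2*t*exp(-3*t), exp(-3*t), -t*exp(-3*t)]
  [-2*t^2*exp(-3*t), 2*t*exp(-3*t), -t^2*exp(-3*t) + exp(-3*t)]

Strategy: write B = P · J · P⁻¹ where J is a Jordan canonical form, so e^{tB} = P · e^{tJ} · P⁻¹, and e^{tJ} can be computed block-by-block.

B has Jordan form
J =
  [-3,  1,  0]
  [ 0, -3,  1]
  [ 0,  0, -3]
(up to reordering of blocks).

Per-block formulas:
  For a 3×3 Jordan block J_3(-3): exp(t · J_3(-3)) = e^(-3t)·(I + t·N + (t^2/2)·N^2), where N is the 3×3 nilpotent shift.

After assembling e^{tJ} and conjugating by P, we get:

e^{tB} =
  [t^2*exp(-3*t) + exp(-3*t), -t*exp(-3*t), t^2*exp(-3*t)/2]
  [-2*t*exp(-3*t), exp(-3*t), -t*exp(-3*t)]
  [-2*t^2*exp(-3*t), 2*t*exp(-3*t), -t^2*exp(-3*t) + exp(-3*t)]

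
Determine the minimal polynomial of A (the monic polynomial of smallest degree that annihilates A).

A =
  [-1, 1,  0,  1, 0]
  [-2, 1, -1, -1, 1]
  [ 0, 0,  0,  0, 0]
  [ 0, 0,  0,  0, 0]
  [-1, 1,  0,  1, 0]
x^3

The characteristic polynomial is χ_A(x) = x^5, so the eigenvalues are known. The minimal polynomial is
  m_A(x) = Π_λ (x − λ)^{k_λ}
where k_λ is the size of the *largest* Jordan block for λ (equivalently, the smallest k with (A − λI)^k v = 0 for every generalised eigenvector v of λ).

  λ = 0: largest Jordan block has size 3, contributing (x − 0)^3

So m_A(x) = x^3 = x^3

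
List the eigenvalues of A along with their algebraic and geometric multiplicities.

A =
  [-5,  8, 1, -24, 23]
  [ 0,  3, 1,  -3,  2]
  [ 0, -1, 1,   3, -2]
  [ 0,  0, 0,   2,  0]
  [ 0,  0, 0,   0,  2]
λ = -5: alg = 1, geom = 1; λ = 2: alg = 4, geom = 3

Step 1 — factor the characteristic polynomial to read off the algebraic multiplicities:
  χ_A(x) = (x - 2)^4*(x + 5)

Step 2 — compute geometric multiplicities via the rank-nullity identity g(λ) = n − rank(A − λI):
  rank(A − (-5)·I) = 4, so dim ker(A − (-5)·I) = n − 4 = 1
  rank(A − (2)·I) = 2, so dim ker(A − (2)·I) = n − 2 = 3

Summary:
  λ = -5: algebraic multiplicity = 1, geometric multiplicity = 1
  λ = 2: algebraic multiplicity = 4, geometric multiplicity = 3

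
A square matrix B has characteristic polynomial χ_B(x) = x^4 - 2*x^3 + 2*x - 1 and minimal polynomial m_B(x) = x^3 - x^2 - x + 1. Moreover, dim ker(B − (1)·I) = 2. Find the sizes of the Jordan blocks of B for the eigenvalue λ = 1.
Block sizes for λ = 1: [2, 1]

Step 1 — from the characteristic polynomial, algebraic multiplicity of λ = 1 is 3. From dim ker(B − (1)·I) = 2, there are exactly 2 Jordan blocks for λ = 1.
Step 2 — from the minimal polynomial, the factor (x − 1)^2 tells us the largest block for λ = 1 has size 2.
Step 3 — with total size 3, 2 blocks, and largest block 2, the block sizes (in nonincreasing order) are [2, 1].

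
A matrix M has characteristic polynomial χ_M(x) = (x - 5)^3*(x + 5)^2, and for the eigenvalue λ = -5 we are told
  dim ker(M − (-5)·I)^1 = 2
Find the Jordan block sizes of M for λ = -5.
Block sizes for λ = -5: [1, 1]

From the dimensions of kernels of powers, the number of Jordan blocks of size at least j is d_j − d_{j−1} where d_j = dim ker(N^j) (with d_0 = 0). Computing the differences gives [2].
The number of blocks of size exactly k is (#blocks of size ≥ k) − (#blocks of size ≥ k + 1), so the partition is: 2 block(s) of size 1.
In nonincreasing order the block sizes are [1, 1].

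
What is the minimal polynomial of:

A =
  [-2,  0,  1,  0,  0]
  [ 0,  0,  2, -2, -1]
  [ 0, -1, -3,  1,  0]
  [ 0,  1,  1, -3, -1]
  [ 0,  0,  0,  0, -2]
x^3 + 6*x^2 + 12*x + 8

The characteristic polynomial is χ_A(x) = (x + 2)^5, so the eigenvalues are known. The minimal polynomial is
  m_A(x) = Π_λ (x − λ)^{k_λ}
where k_λ is the size of the *largest* Jordan block for λ (equivalently, the smallest k with (A − λI)^k v = 0 for every generalised eigenvector v of λ).

  λ = -2: largest Jordan block has size 3, contributing (x + 2)^3

So m_A(x) = (x + 2)^3 = x^3 + 6*x^2 + 12*x + 8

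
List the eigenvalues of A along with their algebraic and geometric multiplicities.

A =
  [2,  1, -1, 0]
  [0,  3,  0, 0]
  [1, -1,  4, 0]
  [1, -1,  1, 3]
λ = 3: alg = 4, geom = 3

Step 1 — factor the characteristic polynomial to read off the algebraic multiplicities:
  χ_A(x) = (x - 3)^4

Step 2 — compute geometric multiplicities via the rank-nullity identity g(λ) = n − rank(A − λI):
  rank(A − (3)·I) = 1, so dim ker(A − (3)·I) = n − 1 = 3

Summary:
  λ = 3: algebraic multiplicity = 4, geometric multiplicity = 3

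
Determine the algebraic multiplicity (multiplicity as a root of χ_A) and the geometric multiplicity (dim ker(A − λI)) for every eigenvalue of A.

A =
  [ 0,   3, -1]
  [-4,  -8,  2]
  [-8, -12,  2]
λ = -2: alg = 3, geom = 2

Step 1 — factor the characteristic polynomial to read off the algebraic multiplicities:
  χ_A(x) = (x + 2)^3

Step 2 — compute geometric multiplicities via the rank-nullity identity g(λ) = n − rank(A − λI):
  rank(A − (-2)·I) = 1, so dim ker(A − (-2)·I) = n − 1 = 2

Summary:
  λ = -2: algebraic multiplicity = 3, geometric multiplicity = 2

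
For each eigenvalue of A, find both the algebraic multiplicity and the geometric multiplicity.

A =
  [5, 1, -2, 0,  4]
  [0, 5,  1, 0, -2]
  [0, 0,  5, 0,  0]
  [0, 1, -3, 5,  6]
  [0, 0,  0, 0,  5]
λ = 5: alg = 5, geom = 3

Step 1 — factor the characteristic polynomial to read off the algebraic multiplicities:
  χ_A(x) = (x - 5)^5

Step 2 — compute geometric multiplicities via the rank-nullity identity g(λ) = n − rank(A − λI):
  rank(A − (5)·I) = 2, so dim ker(A − (5)·I) = n − 2 = 3

Summary:
  λ = 5: algebraic multiplicity = 5, geometric multiplicity = 3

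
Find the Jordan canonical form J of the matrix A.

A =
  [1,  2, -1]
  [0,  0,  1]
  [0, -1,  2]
J_3(1)

The characteristic polynomial is
  det(x·I − A) = x^3 - 3*x^2 + 3*x - 1 = (x - 1)^3

Eigenvalues and multiplicities (the geometric multiplicity of λ is n − rank(A − λI), which equals the number of Jordan blocks for λ):
  λ = 1: algebraic multiplicity = 3, geometric multiplicity = 1

Determining the block sizes for each eigenvalue:
  λ = 1: one block (gm = 1), so the single block has size am = 3 → block sizes [3]

Assembling the blocks gives a Jordan form
J =
  [1, 1, 0]
  [0, 1, 1]
  [0, 0, 1]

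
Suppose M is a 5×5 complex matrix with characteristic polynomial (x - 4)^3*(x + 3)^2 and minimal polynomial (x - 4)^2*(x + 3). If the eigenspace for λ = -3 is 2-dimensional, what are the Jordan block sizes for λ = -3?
Block sizes for λ = -3: [1, 1]

Step 1 — from the characteristic polynomial, algebraic multiplicity of λ = -3 is 2. From dim ker(M − (-3)·I) = 2, there are exactly 2 Jordan blocks for λ = -3.
Step 2 — from the minimal polynomial, the factor (x + 3) tells us the largest block for λ = -3 has size 1.
Step 3 — with total size 2, 2 blocks, and largest block 1, the block sizes (in nonincreasing order) are [1, 1].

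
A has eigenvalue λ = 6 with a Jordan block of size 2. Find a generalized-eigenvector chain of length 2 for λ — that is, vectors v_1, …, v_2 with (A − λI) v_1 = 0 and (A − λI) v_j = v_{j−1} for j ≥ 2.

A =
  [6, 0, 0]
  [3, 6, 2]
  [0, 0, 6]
A Jordan chain for λ = 6 of length 2:
v_1 = (0, 3, 0)ᵀ
v_2 = (1, 0, 0)ᵀ

Let N = A − (6)·I. We want v_2 with N^2 v_2 = 0 but N^1 v_2 ≠ 0; then v_{j-1} := N · v_j for j = 2, …, 2.

Pick v_2 = (1, 0, 0)ᵀ.
Then v_1 = N · v_2 = (0, 3, 0)ᵀ.

Sanity check: (A − (6)·I) v_1 = (0, 0, 0)ᵀ = 0. ✓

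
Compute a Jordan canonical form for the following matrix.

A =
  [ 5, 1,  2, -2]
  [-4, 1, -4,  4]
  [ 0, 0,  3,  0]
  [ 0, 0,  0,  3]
J_2(3) ⊕ J_1(3) ⊕ J_1(3)

The characteristic polynomial is
  det(x·I − A) = x^4 - 12*x^3 + 54*x^2 - 108*x + 81 = (x - 3)^4

Eigenvalues and multiplicities (the geometric multiplicity of λ is n − rank(A − λI), which equals the number of Jordan blocks for λ):
  λ = 3: algebraic multiplicity = 4, geometric multiplicity = 3

Determining the block sizes for each eigenvalue:
  λ = 3: 3 blocks summing to 4 forces exactly one block of size 2 and the rest size 1 → block sizes [2, 1, 1]

Assembling the blocks gives a Jordan form
J =
  [3, 1, 0, 0]
  [0, 3, 0, 0]
  [0, 0, 3, 0]
  [0, 0, 0, 3]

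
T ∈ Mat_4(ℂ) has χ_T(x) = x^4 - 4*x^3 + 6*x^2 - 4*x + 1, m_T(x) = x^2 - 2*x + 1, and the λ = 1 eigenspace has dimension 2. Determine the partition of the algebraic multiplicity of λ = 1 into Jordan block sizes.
Block sizes for λ = 1: [2, 2]

Step 1 — from the characteristic polynomial, algebraic multiplicity of λ = 1 is 4. From dim ker(T − (1)·I) = 2, there are exactly 2 Jordan blocks for λ = 1.
Step 2 — from the minimal polynomial, the factor (x − 1)^2 tells us the largest block for λ = 1 has size 2.
Step 3 — with total size 4, 2 blocks, and largest block 2, the block sizes (in nonincreasing order) are [2, 2].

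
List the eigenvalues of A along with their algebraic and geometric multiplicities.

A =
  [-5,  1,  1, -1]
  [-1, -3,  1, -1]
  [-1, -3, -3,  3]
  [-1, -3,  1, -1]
λ = -4: alg = 3, geom = 2; λ = 0: alg = 1, geom = 1

Step 1 — factor the characteristic polynomial to read off the algebraic multiplicities:
  χ_A(x) = x*(x + 4)^3

Step 2 — compute geometric multiplicities via the rank-nullity identity g(λ) = n − rank(A − λI):
  rank(A − (-4)·I) = 2, so dim ker(A − (-4)·I) = n − 2 = 2
  rank(A − (0)·I) = 3, so dim ker(A − (0)·I) = n − 3 = 1

Summary:
  λ = -4: algebraic multiplicity = 3, geometric multiplicity = 2
  λ = 0: algebraic multiplicity = 1, geometric multiplicity = 1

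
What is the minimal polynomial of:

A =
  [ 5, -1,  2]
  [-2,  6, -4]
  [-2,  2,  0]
x^2 - 7*x + 12

The characteristic polynomial is χ_A(x) = (x - 4)^2*(x - 3), so the eigenvalues are known. The minimal polynomial is
  m_A(x) = Π_λ (x − λ)^{k_λ}
where k_λ is the size of the *largest* Jordan block for λ (equivalently, the smallest k with (A − λI)^k v = 0 for every generalised eigenvector v of λ).

  λ = 3: largest Jordan block has size 1, contributing (x − 3)
  λ = 4: largest Jordan block has size 1, contributing (x − 4)

So m_A(x) = (x - 4)*(x - 3) = x^2 - 7*x + 12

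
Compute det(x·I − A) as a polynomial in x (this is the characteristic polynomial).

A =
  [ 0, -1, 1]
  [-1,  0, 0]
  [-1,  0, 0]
x^3

Expanding det(x·I − A) (e.g. by cofactor expansion or by noting that A is similar to its Jordan form J, which has the same characteristic polynomial as A) gives
  χ_A(x) = x^3
which factors as x^3. The eigenvalues (with algebraic multiplicities) are λ = 0 with multiplicity 3.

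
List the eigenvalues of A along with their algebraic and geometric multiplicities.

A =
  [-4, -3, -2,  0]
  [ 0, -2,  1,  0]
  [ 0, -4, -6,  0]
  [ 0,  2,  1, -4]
λ = -4: alg = 4, geom = 2

Step 1 — factor the characteristic polynomial to read off the algebraic multiplicities:
  χ_A(x) = (x + 4)^4

Step 2 — compute geometric multiplicities via the rank-nullity identity g(λ) = n − rank(A − λI):
  rank(A − (-4)·I) = 2, so dim ker(A − (-4)·I) = n − 2 = 2

Summary:
  λ = -4: algebraic multiplicity = 4, geometric multiplicity = 2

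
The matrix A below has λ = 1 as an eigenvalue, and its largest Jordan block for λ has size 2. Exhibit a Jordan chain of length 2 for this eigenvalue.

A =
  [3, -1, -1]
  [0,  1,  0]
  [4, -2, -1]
A Jordan chain for λ = 1 of length 2:
v_1 = (2, 0, 4)ᵀ
v_2 = (1, 0, 0)ᵀ

Let N = A − (1)·I. We want v_2 with N^2 v_2 = 0 but N^1 v_2 ≠ 0; then v_{j-1} := N · v_j for j = 2, …, 2.

Pick v_2 = (1, 0, 0)ᵀ.
Then v_1 = N · v_2 = (2, 0, 4)ᵀ.

Sanity check: (A − (1)·I) v_1 = (0, 0, 0)ᵀ = 0. ✓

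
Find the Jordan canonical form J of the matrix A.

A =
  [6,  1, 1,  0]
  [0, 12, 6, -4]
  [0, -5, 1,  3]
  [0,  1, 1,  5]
J_3(6) ⊕ J_1(6)

The characteristic polynomial is
  det(x·I − A) = x^4 - 24*x^3 + 216*x^2 - 864*x + 1296 = (x - 6)^4

Eigenvalues and multiplicities (the geometric multiplicity of λ is n − rank(A − λI), which equals the number of Jordan blocks for λ):
  λ = 6: algebraic multiplicity = 4, geometric multiplicity = 2

Determining the block sizes for each eigenvalue:
  λ = 6: with am = 4 and gm = 2, the partition is not yet determined (e.g. several partitions of 4 into 2 parts exist). Let N = A − (6)·I. Computing rank(N^1) = 2, rank(N^2) = 1, rank(N^3) = 0; the number of blocks of size ≥ j is rank(N^{j−1}) − rank(N^j), giving [2, 1, 1]. So we have 1 block(s) of size 3, 1 block(s) of size 1 → block sizes [3, 1]

Assembling the blocks gives a Jordan form
J =
  [6, 1, 0, 0]
  [0, 6, 1, 0]
  [0, 0, 6, 0]
  [0, 0, 0, 6]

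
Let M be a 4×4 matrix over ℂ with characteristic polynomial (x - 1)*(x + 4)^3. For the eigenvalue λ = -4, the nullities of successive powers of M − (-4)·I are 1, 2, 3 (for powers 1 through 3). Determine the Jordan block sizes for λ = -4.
Block sizes for λ = -4: [3]

From the dimensions of kernels of powers, the number of Jordan blocks of size at least j is d_j − d_{j−1} where d_j = dim ker(N^j) (with d_0 = 0). Computing the differences gives [1, 1, 1].
The number of blocks of size exactly k is (#blocks of size ≥ k) − (#blocks of size ≥ k + 1), so the partition is: 1 block(s) of size 3.
In nonincreasing order the block sizes are [3].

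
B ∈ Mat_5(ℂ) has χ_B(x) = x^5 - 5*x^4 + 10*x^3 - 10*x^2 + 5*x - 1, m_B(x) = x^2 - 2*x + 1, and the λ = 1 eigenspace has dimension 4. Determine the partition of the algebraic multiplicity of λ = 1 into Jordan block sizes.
Block sizes for λ = 1: [2, 1, 1, 1]

Step 1 — from the characteristic polynomial, algebraic multiplicity of λ = 1 is 5. From dim ker(B − (1)·I) = 4, there are exactly 4 Jordan blocks for λ = 1.
Step 2 — from the minimal polynomial, the factor (x − 1)^2 tells us the largest block for λ = 1 has size 2.
Step 3 — with total size 5, 4 blocks, and largest block 2, the block sizes (in nonincreasing order) are [2, 1, 1, 1].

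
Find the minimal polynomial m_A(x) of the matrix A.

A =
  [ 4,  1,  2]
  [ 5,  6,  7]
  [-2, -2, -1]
x^3 - 9*x^2 + 27*x - 27

The characteristic polynomial is χ_A(x) = (x - 3)^3, so the eigenvalues are known. The minimal polynomial is
  m_A(x) = Π_λ (x − λ)^{k_λ}
where k_λ is the size of the *largest* Jordan block for λ (equivalently, the smallest k with (A − λI)^k v = 0 for every generalised eigenvector v of λ).

  λ = 3: largest Jordan block has size 3, contributing (x − 3)^3

So m_A(x) = (x - 3)^3 = x^3 - 9*x^2 + 27*x - 27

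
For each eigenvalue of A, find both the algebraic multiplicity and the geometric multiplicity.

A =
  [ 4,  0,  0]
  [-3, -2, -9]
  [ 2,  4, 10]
λ = 4: alg = 3, geom = 2

Step 1 — factor the characteristic polynomial to read off the algebraic multiplicities:
  χ_A(x) = (x - 4)^3

Step 2 — compute geometric multiplicities via the rank-nullity identity g(λ) = n − rank(A − λI):
  rank(A − (4)·I) = 1, so dim ker(A − (4)·I) = n − 1 = 2

Summary:
  λ = 4: algebraic multiplicity = 3, geometric multiplicity = 2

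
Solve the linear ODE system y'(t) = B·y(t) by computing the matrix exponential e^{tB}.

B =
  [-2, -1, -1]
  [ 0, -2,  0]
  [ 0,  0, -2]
e^{tB} =
  [exp(-2*t), -t*exp(-2*t), -t*exp(-2*t)]
  [0, exp(-2*t), 0]
  [0, 0, exp(-2*t)]

Strategy: write B = P · J · P⁻¹ where J is a Jordan canonical form, so e^{tB} = P · e^{tJ} · P⁻¹, and e^{tJ} can be computed block-by-block.

B has Jordan form
J =
  [-2,  1,  0]
  [ 0, -2,  0]
  [ 0,  0, -2]
(up to reordering of blocks).

Per-block formulas:
  For a 1×1 block at λ = -2: exp(t · [-2]) = [e^(-2t)].
  For a 2×2 Jordan block J_2(-2): exp(t · J_2(-2)) = e^(-2t)·(I + t·N), where N is the 2×2 nilpotent shift.

After assembling e^{tJ} and conjugating by P, we get:

e^{tB} =
  [exp(-2*t), -t*exp(-2*t), -t*exp(-2*t)]
  [0, exp(-2*t), 0]
  [0, 0, exp(-2*t)]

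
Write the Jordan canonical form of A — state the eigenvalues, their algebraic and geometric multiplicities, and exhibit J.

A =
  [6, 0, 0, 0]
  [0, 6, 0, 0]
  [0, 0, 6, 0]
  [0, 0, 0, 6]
J_1(6) ⊕ J_1(6) ⊕ J_1(6) ⊕ J_1(6)

The characteristic polynomial is
  det(x·I − A) = x^4 - 24*x^3 + 216*x^2 - 864*x + 1296 = (x - 6)^4

Eigenvalues and multiplicities (the geometric multiplicity of λ is n − rank(A − λI), which equals the number of Jordan blocks for λ):
  λ = 6: algebraic multiplicity = 4, geometric multiplicity = 4

Determining the block sizes for each eigenvalue:
  λ = 6: gm = am = 4, so every block has size 1 → block sizes [1, 1, 1, 1]

Assembling the blocks gives a Jordan form
J =
  [6, 0, 0, 0]
  [0, 6, 0, 0]
  [0, 0, 6, 0]
  [0, 0, 0, 6]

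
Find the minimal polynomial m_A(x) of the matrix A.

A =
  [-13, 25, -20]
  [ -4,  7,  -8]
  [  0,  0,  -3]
x^2 + 6*x + 9

The characteristic polynomial is χ_A(x) = (x + 3)^3, so the eigenvalues are known. The minimal polynomial is
  m_A(x) = Π_λ (x − λ)^{k_λ}
where k_λ is the size of the *largest* Jordan block for λ (equivalently, the smallest k with (A − λI)^k v = 0 for every generalised eigenvector v of λ).

  λ = -3: largest Jordan block has size 2, contributing (x + 3)^2

So m_A(x) = (x + 3)^2 = x^2 + 6*x + 9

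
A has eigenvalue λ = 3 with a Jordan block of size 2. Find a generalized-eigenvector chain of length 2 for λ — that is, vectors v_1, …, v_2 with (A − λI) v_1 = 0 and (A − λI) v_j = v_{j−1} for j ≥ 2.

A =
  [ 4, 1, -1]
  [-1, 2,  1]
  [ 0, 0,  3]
A Jordan chain for λ = 3 of length 2:
v_1 = (1, -1, 0)ᵀ
v_2 = (1, 0, 0)ᵀ

Let N = A − (3)·I. We want v_2 with N^2 v_2 = 0 but N^1 v_2 ≠ 0; then v_{j-1} := N · v_j for j = 2, …, 2.

Pick v_2 = (1, 0, 0)ᵀ.
Then v_1 = N · v_2 = (1, -1, 0)ᵀ.

Sanity check: (A − (3)·I) v_1 = (0, 0, 0)ᵀ = 0. ✓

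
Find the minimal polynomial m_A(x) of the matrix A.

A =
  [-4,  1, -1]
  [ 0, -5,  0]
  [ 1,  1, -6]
x^2 + 10*x + 25

The characteristic polynomial is χ_A(x) = (x + 5)^3, so the eigenvalues are known. The minimal polynomial is
  m_A(x) = Π_λ (x − λ)^{k_λ}
where k_λ is the size of the *largest* Jordan block for λ (equivalently, the smallest k with (A − λI)^k v = 0 for every generalised eigenvector v of λ).

  λ = -5: largest Jordan block has size 2, contributing (x + 5)^2

So m_A(x) = (x + 5)^2 = x^2 + 10*x + 25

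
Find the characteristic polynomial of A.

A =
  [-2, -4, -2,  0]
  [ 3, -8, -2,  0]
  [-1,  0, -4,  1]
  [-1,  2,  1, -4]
x^4 + 18*x^3 + 121*x^2 + 360*x + 400

Expanding det(x·I − A) (e.g. by cofactor expansion or by noting that A is similar to its Jordan form J, which has the same characteristic polynomial as A) gives
  χ_A(x) = x^4 + 18*x^3 + 121*x^2 + 360*x + 400
which factors as (x + 4)^2*(x + 5)^2. The eigenvalues (with algebraic multiplicities) are λ = -5 with multiplicity 2, λ = -4 with multiplicity 2.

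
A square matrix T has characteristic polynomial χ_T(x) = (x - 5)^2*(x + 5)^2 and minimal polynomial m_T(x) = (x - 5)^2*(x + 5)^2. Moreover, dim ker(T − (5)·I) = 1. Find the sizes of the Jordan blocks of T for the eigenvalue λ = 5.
Block sizes for λ = 5: [2]

Step 1 — from the characteristic polynomial, algebraic multiplicity of λ = 5 is 2. From dim ker(T − (5)·I) = 1, there are exactly 1 Jordan blocks for λ = 5.
Step 2 — from the minimal polynomial, the factor (x − 5)^2 tells us the largest block for λ = 5 has size 2.
Step 3 — with total size 2, 1 blocks, and largest block 2, the block sizes (in nonincreasing order) are [2].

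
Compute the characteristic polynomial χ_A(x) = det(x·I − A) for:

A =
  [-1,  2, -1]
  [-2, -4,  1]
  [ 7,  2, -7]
x^3 + 12*x^2 + 48*x + 64

Expanding det(x·I − A) (e.g. by cofactor expansion or by noting that A is similar to its Jordan form J, which has the same characteristic polynomial as A) gives
  χ_A(x) = x^3 + 12*x^2 + 48*x + 64
which factors as (x + 4)^3. The eigenvalues (with algebraic multiplicities) are λ = -4 with multiplicity 3.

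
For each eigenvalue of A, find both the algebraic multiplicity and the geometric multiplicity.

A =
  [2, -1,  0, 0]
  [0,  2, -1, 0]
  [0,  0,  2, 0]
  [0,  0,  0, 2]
λ = 2: alg = 4, geom = 2

Step 1 — factor the characteristic polynomial to read off the algebraic multiplicities:
  χ_A(x) = (x - 2)^4

Step 2 — compute geometric multiplicities via the rank-nullity identity g(λ) = n − rank(A − λI):
  rank(A − (2)·I) = 2, so dim ker(A − (2)·I) = n − 2 = 2

Summary:
  λ = 2: algebraic multiplicity = 4, geometric multiplicity = 2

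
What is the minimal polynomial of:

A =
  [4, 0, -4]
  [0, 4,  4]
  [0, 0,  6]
x^2 - 10*x + 24

The characteristic polynomial is χ_A(x) = (x - 6)*(x - 4)^2, so the eigenvalues are known. The minimal polynomial is
  m_A(x) = Π_λ (x − λ)^{k_λ}
where k_λ is the size of the *largest* Jordan block for λ (equivalently, the smallest k with (A − λI)^k v = 0 for every generalised eigenvector v of λ).

  λ = 4: largest Jordan block has size 1, contributing (x − 4)
  λ = 6: largest Jordan block has size 1, contributing (x − 6)

So m_A(x) = (x - 6)*(x - 4) = x^2 - 10*x + 24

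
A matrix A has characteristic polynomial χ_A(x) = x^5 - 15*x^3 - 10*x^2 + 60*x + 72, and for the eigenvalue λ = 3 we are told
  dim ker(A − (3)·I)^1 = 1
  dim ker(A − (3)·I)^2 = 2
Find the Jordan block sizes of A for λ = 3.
Block sizes for λ = 3: [2]

From the dimensions of kernels of powers, the number of Jordan blocks of size at least j is d_j − d_{j−1} where d_j = dim ker(N^j) (with d_0 = 0). Computing the differences gives [1, 1].
The number of blocks of size exactly k is (#blocks of size ≥ k) − (#blocks of size ≥ k + 1), so the partition is: 1 block(s) of size 2.
In nonincreasing order the block sizes are [2].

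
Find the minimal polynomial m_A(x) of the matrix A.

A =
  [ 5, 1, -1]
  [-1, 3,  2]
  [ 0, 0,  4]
x^3 - 12*x^2 + 48*x - 64

The characteristic polynomial is χ_A(x) = (x - 4)^3, so the eigenvalues are known. The minimal polynomial is
  m_A(x) = Π_λ (x − λ)^{k_λ}
where k_λ is the size of the *largest* Jordan block for λ (equivalently, the smallest k with (A − λI)^k v = 0 for every generalised eigenvector v of λ).

  λ = 4: largest Jordan block has size 3, contributing (x − 4)^3

So m_A(x) = (x - 4)^3 = x^3 - 12*x^2 + 48*x - 64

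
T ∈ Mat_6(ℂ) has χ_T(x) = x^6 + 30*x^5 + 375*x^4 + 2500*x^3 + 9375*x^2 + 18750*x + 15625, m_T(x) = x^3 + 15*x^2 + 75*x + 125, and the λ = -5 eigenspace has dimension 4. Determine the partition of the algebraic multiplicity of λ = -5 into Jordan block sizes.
Block sizes for λ = -5: [3, 1, 1, 1]

Step 1 — from the characteristic polynomial, algebraic multiplicity of λ = -5 is 6. From dim ker(T − (-5)·I) = 4, there are exactly 4 Jordan blocks for λ = -5.
Step 2 — from the minimal polynomial, the factor (x + 5)^3 tells us the largest block for λ = -5 has size 3.
Step 3 — with total size 6, 4 blocks, and largest block 3, the block sizes (in nonincreasing order) are [3, 1, 1, 1].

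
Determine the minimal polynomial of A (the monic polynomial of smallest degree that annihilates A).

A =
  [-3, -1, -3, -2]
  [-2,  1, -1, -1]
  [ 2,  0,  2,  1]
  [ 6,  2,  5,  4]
x^2 - 2*x + 1

The characteristic polynomial is χ_A(x) = (x - 1)^4, so the eigenvalues are known. The minimal polynomial is
  m_A(x) = Π_λ (x − λ)^{k_λ}
where k_λ is the size of the *largest* Jordan block for λ (equivalently, the smallest k with (A − λI)^k v = 0 for every generalised eigenvector v of λ).

  λ = 1: largest Jordan block has size 2, contributing (x − 1)^2

So m_A(x) = (x - 1)^2 = x^2 - 2*x + 1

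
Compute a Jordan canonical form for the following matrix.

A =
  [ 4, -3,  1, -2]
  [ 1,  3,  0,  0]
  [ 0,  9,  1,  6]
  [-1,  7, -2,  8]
J_3(4) ⊕ J_1(4)

The characteristic polynomial is
  det(x·I − A) = x^4 - 16*x^3 + 96*x^2 - 256*x + 256 = (x - 4)^4

Eigenvalues and multiplicities (the geometric multiplicity of λ is n − rank(A − λI), which equals the number of Jordan blocks for λ):
  λ = 4: algebraic multiplicity = 4, geometric multiplicity = 2

Determining the block sizes for each eigenvalue:
  λ = 4: with am = 4 and gm = 2, the partition is not yet determined (e.g. several partitions of 4 into 2 parts exist). Let N = A − (4)·I. Computing rank(N^1) = 2, rank(N^2) = 1, rank(N^3) = 0; the number of blocks of size ≥ j is rank(N^{j−1}) − rank(N^j), giving [2, 1, 1]. So we have 1 block(s) of size 3, 1 block(s) of size 1 → block sizes [3, 1]

Assembling the blocks gives a Jordan form
J =
  [4, 1, 0, 0]
  [0, 4, 1, 0]
  [0, 0, 4, 0]
  [0, 0, 0, 4]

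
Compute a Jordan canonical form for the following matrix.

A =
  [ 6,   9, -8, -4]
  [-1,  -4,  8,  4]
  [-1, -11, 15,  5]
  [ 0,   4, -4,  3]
J_2(5) ⊕ J_2(5)

The characteristic polynomial is
  det(x·I − A) = x^4 - 20*x^3 + 150*x^2 - 500*x + 625 = (x - 5)^4

Eigenvalues and multiplicities (the geometric multiplicity of λ is n − rank(A − λI), which equals the number of Jordan blocks for λ):
  λ = 5: algebraic multiplicity = 4, geometric multiplicity = 2

Determining the block sizes for each eigenvalue:
  λ = 5: with am = 4 and gm = 2, the partition is not yet determined (e.g. several partitions of 4 into 2 parts exist). Let N = A − (5)·I. Computing rank(N^1) = 2, rank(N^2) = 0; the number of blocks of size ≥ j is rank(N^{j−1}) − rank(N^j), giving [2, 2]. So we have 2 block(s) of size 2 → block sizes [2, 2]

Assembling the blocks gives a Jordan form
J =
  [5, 1, 0, 0]
  [0, 5, 0, 0]
  [0, 0, 5, 1]
  [0, 0, 0, 5]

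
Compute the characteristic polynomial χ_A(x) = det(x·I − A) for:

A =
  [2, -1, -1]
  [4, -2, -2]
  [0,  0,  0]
x^3

Expanding det(x·I − A) (e.g. by cofactor expansion or by noting that A is similar to its Jordan form J, which has the same characteristic polynomial as A) gives
  χ_A(x) = x^3
which factors as x^3. The eigenvalues (with algebraic multiplicities) are λ = 0 with multiplicity 3.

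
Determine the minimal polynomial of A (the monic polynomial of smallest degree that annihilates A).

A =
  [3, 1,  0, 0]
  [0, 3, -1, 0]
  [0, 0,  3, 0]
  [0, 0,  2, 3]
x^3 - 9*x^2 + 27*x - 27

The characteristic polynomial is χ_A(x) = (x - 3)^4, so the eigenvalues are known. The minimal polynomial is
  m_A(x) = Π_λ (x − λ)^{k_λ}
where k_λ is the size of the *largest* Jordan block for λ (equivalently, the smallest k with (A − λI)^k v = 0 for every generalised eigenvector v of λ).

  λ = 3: largest Jordan block has size 3, contributing (x − 3)^3

So m_A(x) = (x - 3)^3 = x^3 - 9*x^2 + 27*x - 27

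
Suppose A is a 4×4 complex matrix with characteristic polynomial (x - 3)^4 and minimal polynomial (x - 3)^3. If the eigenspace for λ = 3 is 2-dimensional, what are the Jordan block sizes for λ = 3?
Block sizes for λ = 3: [3, 1]

Step 1 — from the characteristic polynomial, algebraic multiplicity of λ = 3 is 4. From dim ker(A − (3)·I) = 2, there are exactly 2 Jordan blocks for λ = 3.
Step 2 — from the minimal polynomial, the factor (x − 3)^3 tells us the largest block for λ = 3 has size 3.
Step 3 — with total size 4, 2 blocks, and largest block 3, the block sizes (in nonincreasing order) are [3, 1].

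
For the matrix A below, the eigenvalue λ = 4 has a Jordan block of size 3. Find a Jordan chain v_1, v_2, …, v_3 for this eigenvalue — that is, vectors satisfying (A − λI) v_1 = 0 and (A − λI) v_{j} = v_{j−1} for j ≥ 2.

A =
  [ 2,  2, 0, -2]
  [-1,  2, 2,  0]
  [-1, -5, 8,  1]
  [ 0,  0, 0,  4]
A Jordan chain for λ = 4 of length 3:
v_1 = (2, 2, 3, 0)ᵀ
v_2 = (-2, -1, -1, 0)ᵀ
v_3 = (1, 0, 0, 0)ᵀ

Let N = A − (4)·I. We want v_3 with N^3 v_3 = 0 but N^2 v_3 ≠ 0; then v_{j-1} := N · v_j for j = 3, …, 2.

Pick v_3 = (1, 0, 0, 0)ᵀ.
Then v_2 = N · v_3 = (-2, -1, -1, 0)ᵀ.
Then v_1 = N · v_2 = (2, 2, 3, 0)ᵀ.

Sanity check: (A − (4)·I) v_1 = (0, 0, 0, 0)ᵀ = 0. ✓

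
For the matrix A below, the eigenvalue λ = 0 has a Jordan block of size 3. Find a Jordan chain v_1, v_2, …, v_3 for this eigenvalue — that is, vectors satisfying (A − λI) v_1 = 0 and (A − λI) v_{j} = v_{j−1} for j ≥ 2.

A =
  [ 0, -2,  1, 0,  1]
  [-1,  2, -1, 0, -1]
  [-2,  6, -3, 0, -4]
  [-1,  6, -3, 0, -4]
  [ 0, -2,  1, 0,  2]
A Jordan chain for λ = 0 of length 3:
v_1 = (0, 1, 2, 1, 0)ᵀ
v_2 = (-1, 1, 2, 2, 0)ᵀ
v_3 = (0, 1, 0, 0, 1)ᵀ

Let N = A − (0)·I. We want v_3 with N^3 v_3 = 0 but N^2 v_3 ≠ 0; then v_{j-1} := N · v_j for j = 3, …, 2.

Pick v_3 = (0, 1, 0, 0, 1)ᵀ.
Then v_2 = N · v_3 = (-1, 1, 2, 2, 0)ᵀ.
Then v_1 = N · v_2 = (0, 1, 2, 1, 0)ᵀ.

Sanity check: (A − (0)·I) v_1 = (0, 0, 0, 0, 0)ᵀ = 0. ✓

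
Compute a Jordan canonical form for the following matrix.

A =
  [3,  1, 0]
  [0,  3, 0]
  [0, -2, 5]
J_2(3) ⊕ J_1(5)

The characteristic polynomial is
  det(x·I − A) = x^3 - 11*x^2 + 39*x - 45 = (x - 5)*(x - 3)^2

Eigenvalues and multiplicities (the geometric multiplicity of λ is n − rank(A − λI), which equals the number of Jordan blocks for λ):
  λ = 3: algebraic multiplicity = 2, geometric multiplicity = 1
  λ = 5: algebraic multiplicity = 1, geometric multiplicity = 1

Determining the block sizes for each eigenvalue:
  λ = 3: one block (gm = 1), so the single block has size am = 2 → block sizes [2]
  λ = 5: one block (gm = 1), so the single block has size am = 1 → block sizes [1]

Assembling the blocks gives a Jordan form
J =
  [3, 1, 0]
  [0, 3, 0]
  [0, 0, 5]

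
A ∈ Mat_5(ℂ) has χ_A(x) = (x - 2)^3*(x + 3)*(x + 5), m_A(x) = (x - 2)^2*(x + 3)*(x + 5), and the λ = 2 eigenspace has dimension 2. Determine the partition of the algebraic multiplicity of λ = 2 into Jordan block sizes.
Block sizes for λ = 2: [2, 1]

Step 1 — from the characteristic polynomial, algebraic multiplicity of λ = 2 is 3. From dim ker(A − (2)·I) = 2, there are exactly 2 Jordan blocks for λ = 2.
Step 2 — from the minimal polynomial, the factor (x − 2)^2 tells us the largest block for λ = 2 has size 2.
Step 3 — with total size 3, 2 blocks, and largest block 2, the block sizes (in nonincreasing order) are [2, 1].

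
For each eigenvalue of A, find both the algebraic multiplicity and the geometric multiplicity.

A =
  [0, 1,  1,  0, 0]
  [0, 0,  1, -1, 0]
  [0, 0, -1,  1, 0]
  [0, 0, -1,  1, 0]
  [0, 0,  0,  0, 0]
λ = 0: alg = 5, geom = 3

Step 1 — factor the characteristic polynomial to read off the algebraic multiplicities:
  χ_A(x) = x^5

Step 2 — compute geometric multiplicities via the rank-nullity identity g(λ) = n − rank(A − λI):
  rank(A − (0)·I) = 2, so dim ker(A − (0)·I) = n − 2 = 3

Summary:
  λ = 0: algebraic multiplicity = 5, geometric multiplicity = 3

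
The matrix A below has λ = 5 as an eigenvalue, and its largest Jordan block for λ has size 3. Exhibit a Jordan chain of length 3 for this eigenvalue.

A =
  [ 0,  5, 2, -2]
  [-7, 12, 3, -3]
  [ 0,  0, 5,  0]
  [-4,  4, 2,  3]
A Jordan chain for λ = 5 of length 3:
v_1 = (-2, -2, 0, 0)ᵀ
v_2 = (-5, -7, 0, -4)ᵀ
v_3 = (1, 0, 0, 0)ᵀ

Let N = A − (5)·I. We want v_3 with N^3 v_3 = 0 but N^2 v_3 ≠ 0; then v_{j-1} := N · v_j for j = 3, …, 2.

Pick v_3 = (1, 0, 0, 0)ᵀ.
Then v_2 = N · v_3 = (-5, -7, 0, -4)ᵀ.
Then v_1 = N · v_2 = (-2, -2, 0, 0)ᵀ.

Sanity check: (A − (5)·I) v_1 = (0, 0, 0, 0)ᵀ = 0. ✓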